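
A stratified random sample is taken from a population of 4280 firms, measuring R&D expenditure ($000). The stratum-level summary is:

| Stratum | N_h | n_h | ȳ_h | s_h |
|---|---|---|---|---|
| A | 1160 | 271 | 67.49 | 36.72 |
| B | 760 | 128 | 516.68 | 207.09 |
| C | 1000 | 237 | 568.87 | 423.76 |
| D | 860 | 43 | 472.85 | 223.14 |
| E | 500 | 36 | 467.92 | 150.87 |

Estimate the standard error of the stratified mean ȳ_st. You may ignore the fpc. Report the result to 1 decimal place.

SE(ȳ_st) ≈ 10.4

V̂(ȳ_st) = Σ W_h² s_h²/n_h, with W_h = N_h/N and N = 4280:
  stratum A: (1160/4280)²·36.72²/271 = 0.365481
  stratum B: (760/4280)²·207.09²/128 = 10.5645
  stratum C: (1000/4280)²·423.76²/237 = 41.3622
  stratum D: (860/4280)²·223.14²/43 = 46.7515
  stratum E: (500/4280)²·150.87²/36 = 8.62891
V̂(ȳ_st) = 107.673
SE(ȳ_st) = √107.673 = 10.3765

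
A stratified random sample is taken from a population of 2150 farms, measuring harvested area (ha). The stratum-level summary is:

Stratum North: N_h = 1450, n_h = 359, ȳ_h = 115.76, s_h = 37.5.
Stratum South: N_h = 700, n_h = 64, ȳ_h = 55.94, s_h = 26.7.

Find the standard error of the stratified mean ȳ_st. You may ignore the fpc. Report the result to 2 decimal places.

V̂(ȳ_st) = Σ W_h² s_h²/n_h, with W_h = N_h/N and N = 2150:
  stratum North: (1450/2150)²·37.5²/359 = 1.78167
  stratum South: (700/2150)²·26.7²/64 = 1.18076
V̂(ȳ_st) = 2.96243
SE(ȳ_st) = √2.96243 = 1.72117

SE(ȳ_st) ≈ 1.72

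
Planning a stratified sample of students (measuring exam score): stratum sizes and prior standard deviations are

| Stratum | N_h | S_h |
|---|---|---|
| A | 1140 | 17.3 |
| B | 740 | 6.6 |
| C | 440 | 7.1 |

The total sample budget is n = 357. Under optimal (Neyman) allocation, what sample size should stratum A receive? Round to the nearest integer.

254

Neyman allocation: n_h = n · N_h S_h / Σ N_i S_i, with n = 357.
  stratum A: N_h·S_h = 1140·17.3 = 19722.00
  stratum B: N_h·S_h = 740·6.6 = 4884.00
  stratum C: N_h·S_h = 440·7.1 = 3124.00
Σ N_h S_h = 27730.00
n for stratum A = 357·19722.00/27730.00 = 253.904 → 254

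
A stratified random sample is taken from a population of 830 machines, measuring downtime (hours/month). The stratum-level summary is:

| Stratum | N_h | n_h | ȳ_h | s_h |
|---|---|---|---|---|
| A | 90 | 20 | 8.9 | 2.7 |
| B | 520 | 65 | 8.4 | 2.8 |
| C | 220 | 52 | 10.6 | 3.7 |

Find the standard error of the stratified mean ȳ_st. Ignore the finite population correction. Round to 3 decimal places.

SE(ȳ_st) ≈ 0.265

V̂(ȳ_st) = Σ W_h² s_h²/n_h, with W_h = N_h/N and N = 830:
  stratum A: (90/830)²·2.7²/20 = 0.00428575
  stratum B: (520/830)²·2.8²/65 = 0.0473427
  stratum C: (220/830)²·3.7²/52 = 0.0184965
V̂(ȳ_st) = 0.070125
SE(ȳ_st) = √0.070125 = 0.264811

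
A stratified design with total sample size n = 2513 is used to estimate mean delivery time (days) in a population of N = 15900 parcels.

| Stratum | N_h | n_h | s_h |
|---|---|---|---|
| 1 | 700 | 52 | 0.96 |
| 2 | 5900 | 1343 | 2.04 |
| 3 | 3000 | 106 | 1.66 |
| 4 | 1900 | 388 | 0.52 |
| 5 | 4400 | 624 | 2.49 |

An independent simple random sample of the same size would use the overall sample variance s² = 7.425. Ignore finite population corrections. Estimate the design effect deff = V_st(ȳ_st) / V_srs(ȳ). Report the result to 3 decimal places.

V̂(ȳ_st) = Σ W_h² s_h²/n_h, with W_h = N_h/N and N = 15900:
  stratum 1: (700/15900)²·0.96²/52 = 3.43511e-05
  stratum 2: (5900/15900)²·2.04²/1343 = 0.000426672
  stratum 3: (3000/15900)²·1.66²/106 = 0.000925462
  stratum 4: (1900/15900)²·0.52²/388 = 9.95149e-06
  stratum 5: (4400/15900)²·2.49²/624 = 0.000760896
V_st = 0.00215733
V_srs = s²/n = 7.425/2513 = 0.00295464
deff = V_st / V_srs = 0.00215733/0.00295464 = 0.7302

deff ≈ 0.730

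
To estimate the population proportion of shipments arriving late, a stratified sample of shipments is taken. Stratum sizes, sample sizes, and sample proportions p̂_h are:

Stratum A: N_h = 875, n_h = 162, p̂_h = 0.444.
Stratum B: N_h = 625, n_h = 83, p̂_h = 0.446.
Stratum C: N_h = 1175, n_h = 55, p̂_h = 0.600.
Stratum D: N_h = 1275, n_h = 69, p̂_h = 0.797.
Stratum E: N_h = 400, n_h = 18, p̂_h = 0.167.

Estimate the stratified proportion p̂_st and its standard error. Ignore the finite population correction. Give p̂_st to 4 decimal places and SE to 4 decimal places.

N = 4350; stratum weights W_h = N_h/N.
p̂_st = Σ W_h p̂_h = (875·0.444 + 625·0.446 + 1175·0.600 + 1275·0.797 + 400·0.167)/4350 = 0.56442
V̂(p̂_st) = Σ W_h² p̂_h(1−p̂_h)/(n_h−1):
  stratum A: (875/4350)²·0.444·0.556/161 = 6.20397e-05
  stratum B: (625/4350)²·0.446·0.554/82 = 6.22031e-05
  stratum C: (1175/4350)²·0.600·0.400/54 = 0.000324276
  stratum D: (1275/4350)²·0.797·0.203/68 = 0.000204403
  stratum E: (400/4350)²·0.167·0.833/17 = 6.91917e-05
V̂(p̂_st) = 0.000722113; SE = √V̂ = 0.0268722

p̂_st ≈ 0.5644, SE ≈ 0.0269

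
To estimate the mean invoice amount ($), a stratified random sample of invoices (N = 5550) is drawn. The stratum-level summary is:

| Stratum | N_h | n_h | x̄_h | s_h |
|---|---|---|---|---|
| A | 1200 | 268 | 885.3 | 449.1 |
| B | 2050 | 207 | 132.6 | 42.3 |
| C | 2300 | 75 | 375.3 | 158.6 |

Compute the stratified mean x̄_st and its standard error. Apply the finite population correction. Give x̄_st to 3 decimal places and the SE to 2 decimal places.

x̄_st ≈ 395.924, SE ≈ 9.17

x̄_st = Σ W_h x̄_h = (1200·885.3 + 2050·132.6 + 2300·375.3)/5550 = 395.92432
V̂(x̄_st) = Σ W_h² (1 − n_h/N_h) s_h²/n_h, with W_h = N_h/N and N = 5550:
  stratum A: (1200/5550)²·(1 − 268/1200)·449.1²/268 = 27.3251
  stratum B: (2050/5550)²·(1 − 207/2050)·42.3²/207 = 1.06024
  stratum C: (2300/5550)²·(1 − 75/2300)·158.6²/75 = 55.7208
V̂(x̄_st) = 84.1061
SE(x̄_st) = √84.1061 = 9.17094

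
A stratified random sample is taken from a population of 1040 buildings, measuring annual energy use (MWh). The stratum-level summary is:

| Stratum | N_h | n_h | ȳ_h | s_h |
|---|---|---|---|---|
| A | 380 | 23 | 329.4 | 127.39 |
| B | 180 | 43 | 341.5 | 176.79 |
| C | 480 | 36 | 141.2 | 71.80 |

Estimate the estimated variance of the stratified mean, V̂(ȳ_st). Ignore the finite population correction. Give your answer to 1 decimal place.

V̂(ȳ_st) = Σ W_h² s_h²/n_h, with W_h = N_h/N and N = 1040:
  stratum A: (380/1040)²·127.39²/23 = 94.1984
  stratum B: (180/1040)²·176.79²/43 = 21.7734
  stratum C: (480/1040)²·71.80²/36 = 30.5044
V̂(ȳ_st) = 146.476

V̂(ȳ_st) ≈ 146.5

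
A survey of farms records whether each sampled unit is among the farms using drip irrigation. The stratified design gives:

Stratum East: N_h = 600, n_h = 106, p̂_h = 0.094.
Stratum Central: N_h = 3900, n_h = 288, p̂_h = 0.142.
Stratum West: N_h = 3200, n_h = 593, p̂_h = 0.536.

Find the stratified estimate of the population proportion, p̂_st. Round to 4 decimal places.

p̂_st ≈ 0.3020

N = 7700; stratum weights W_h = N_h/N.
p̂_st = Σ W_h p̂_h = (600·0.094 + 3900·0.142 + 3200·0.536)/7700 = 0.30200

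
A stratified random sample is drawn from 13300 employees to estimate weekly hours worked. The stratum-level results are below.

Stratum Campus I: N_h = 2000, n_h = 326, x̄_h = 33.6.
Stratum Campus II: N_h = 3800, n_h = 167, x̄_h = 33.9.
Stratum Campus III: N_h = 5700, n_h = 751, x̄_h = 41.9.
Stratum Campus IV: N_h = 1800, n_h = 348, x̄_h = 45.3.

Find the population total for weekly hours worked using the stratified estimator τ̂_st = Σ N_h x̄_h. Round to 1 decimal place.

τ̂_st ≈ 516390.0

τ̂_st = Σ N_h x̄_h = 2000·33.6 + 3800·33.9 + 5700·41.9 + 1800·45.3 = 516390.0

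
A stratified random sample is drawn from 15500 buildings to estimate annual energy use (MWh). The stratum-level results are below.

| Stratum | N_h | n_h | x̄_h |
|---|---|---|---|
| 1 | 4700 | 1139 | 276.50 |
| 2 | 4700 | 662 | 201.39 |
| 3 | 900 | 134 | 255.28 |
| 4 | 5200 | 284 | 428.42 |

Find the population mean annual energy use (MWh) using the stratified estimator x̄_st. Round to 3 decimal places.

N = Σ N_h = 15500. Stratum weights W_h = N_h/N.
x̄_st = (4700·276.50 + 4700·201.39 + 900·255.28 + 5200·428.42) / 15500 = 303.45929

x̄_st ≈ 303.459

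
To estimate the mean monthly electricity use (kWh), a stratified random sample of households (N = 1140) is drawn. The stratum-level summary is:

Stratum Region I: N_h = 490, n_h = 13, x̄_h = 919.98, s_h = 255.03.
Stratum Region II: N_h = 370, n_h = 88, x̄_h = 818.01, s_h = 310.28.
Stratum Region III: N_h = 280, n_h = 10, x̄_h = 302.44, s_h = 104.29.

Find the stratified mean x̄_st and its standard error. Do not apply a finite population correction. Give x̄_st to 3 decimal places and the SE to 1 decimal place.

x̄_st ≈ 735.208, SE ≈ 33.2

x̄_st = Σ W_h x̄_h = (490·919.98 + 370·818.01 + 280·302.44)/1140 = 735.20798
V̂(x̄_st) = Σ W_h² s_h²/n_h, with W_h = N_h/N and N = 1140:
  stratum Region I: (490/1140)²·255.03²/13 = 924.319
  stratum Region II: (370/1140)²·310.28²/88 = 115.244
  stratum Region III: (280/1140)²·104.29²/10 = 65.6133
V̂(x̄_st) = 1105.18
SE(x̄_st) = √1105.18 = 33.2442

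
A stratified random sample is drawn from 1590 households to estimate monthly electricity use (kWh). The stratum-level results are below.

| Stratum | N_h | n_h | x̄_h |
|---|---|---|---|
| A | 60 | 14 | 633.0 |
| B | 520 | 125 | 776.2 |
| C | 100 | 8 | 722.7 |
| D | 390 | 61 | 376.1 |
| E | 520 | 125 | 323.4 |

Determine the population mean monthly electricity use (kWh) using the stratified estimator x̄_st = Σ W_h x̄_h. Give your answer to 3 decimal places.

x̄_st ≈ 521.208

N = Σ N_h = 1590. Stratum weights W_h = N_h/N.
x̄_st = (60·633.0 + 520·776.2 + 100·722.7 + 390·376.1 + 520·323.4) / 1590 = 521.20818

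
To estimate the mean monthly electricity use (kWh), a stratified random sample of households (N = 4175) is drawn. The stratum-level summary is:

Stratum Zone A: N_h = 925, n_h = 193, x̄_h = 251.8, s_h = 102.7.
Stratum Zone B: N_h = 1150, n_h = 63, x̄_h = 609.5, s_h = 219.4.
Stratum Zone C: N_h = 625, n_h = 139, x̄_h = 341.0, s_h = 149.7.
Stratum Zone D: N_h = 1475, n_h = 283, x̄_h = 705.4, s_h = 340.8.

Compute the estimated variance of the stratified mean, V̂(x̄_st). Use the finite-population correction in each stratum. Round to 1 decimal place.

V̂(x̄_st) = Σ W_h² (1 − n_h/N_h) s_h²/n_h, with W_h = N_h/N and N = 4175:
  stratum Zone A: (925/4175)²·(1 − 193/925)·102.7²/193 = 2.12287
  stratum Zone B: (1150/4175)²·(1 − 63/1150)·219.4²/63 = 54.7958
  stratum Zone C: (625/4175)²·(1 − 139/625)·149.7²/139 = 2.80952
  stratum Zone D: (1475/4175)²·(1 − 283/1475)·340.8²/283 = 41.3969
V̂(x̄_st) = 101.125

V̂(x̄_st) ≈ 101.1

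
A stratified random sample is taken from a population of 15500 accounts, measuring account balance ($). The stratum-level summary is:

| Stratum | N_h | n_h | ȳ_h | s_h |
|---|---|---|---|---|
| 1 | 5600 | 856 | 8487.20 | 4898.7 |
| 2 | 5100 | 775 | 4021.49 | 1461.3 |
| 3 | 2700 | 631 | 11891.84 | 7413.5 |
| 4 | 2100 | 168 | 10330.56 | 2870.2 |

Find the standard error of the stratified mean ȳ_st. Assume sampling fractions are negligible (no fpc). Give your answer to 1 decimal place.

V̂(ȳ_st) = Σ W_h² s_h²/n_h, with W_h = N_h/N and N = 15500:
  stratum 1: (5600/15500)²·4898.7²/856 = 3659.32
  stratum 2: (5100/15500)²·1461.3²/775 = 298.301
  stratum 3: (2700/15500)²·7413.5²/631 = 2642.9
  stratum 4: (2100/15500)²·2870.2²/168 = 900.099
V̂(ȳ_st) = 7500.62
SE(ȳ_st) = √7500.62 = 86.6061

SE(ȳ_st) ≈ 86.6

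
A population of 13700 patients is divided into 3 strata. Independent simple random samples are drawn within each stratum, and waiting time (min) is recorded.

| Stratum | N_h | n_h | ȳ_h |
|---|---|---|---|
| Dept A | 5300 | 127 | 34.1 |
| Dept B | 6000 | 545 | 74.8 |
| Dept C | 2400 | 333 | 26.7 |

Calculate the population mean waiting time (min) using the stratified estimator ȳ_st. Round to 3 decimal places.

N = Σ N_h = 13700. Stratum weights W_h = N_h/N.
ȳ_st = (5300·34.1 + 6000·74.8 + 2400·26.7) / 13700 = 50.62847

ȳ_st ≈ 50.628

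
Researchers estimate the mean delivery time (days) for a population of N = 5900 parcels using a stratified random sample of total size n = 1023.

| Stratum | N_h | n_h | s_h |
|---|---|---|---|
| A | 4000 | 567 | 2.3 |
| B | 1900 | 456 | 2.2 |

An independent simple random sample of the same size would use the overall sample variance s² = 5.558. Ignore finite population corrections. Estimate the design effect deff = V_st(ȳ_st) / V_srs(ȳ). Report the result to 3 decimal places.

deff ≈ 0.992

V̂(ȳ_st) = Σ W_h² s_h²/n_h, with W_h = N_h/N and N = 5900:
  stratum A: (4000/5900)²·2.3²/567 = 0.00428833
  stratum B: (1900/5900)²·2.2²/456 = 0.00110074
V_st = 0.00538907
V_srs = s²/n = 5.558/1023 = 0.00543304
deff = V_st / V_srs = 0.00538907/0.00543304 = 0.9919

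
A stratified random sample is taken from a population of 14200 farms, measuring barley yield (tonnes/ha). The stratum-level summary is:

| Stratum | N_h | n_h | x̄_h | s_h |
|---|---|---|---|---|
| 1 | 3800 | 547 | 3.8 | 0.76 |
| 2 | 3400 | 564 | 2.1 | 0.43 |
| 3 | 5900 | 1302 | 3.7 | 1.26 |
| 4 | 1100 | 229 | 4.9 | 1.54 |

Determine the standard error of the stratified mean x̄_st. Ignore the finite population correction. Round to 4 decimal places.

SE(x̄_st) ≈ 0.0192

V̂(x̄_st) = Σ W_h² s_h²/n_h, with W_h = N_h/N and N = 14200:
  stratum 1: (3800/14200)²·0.76²/547 = 7.56189e-05
  stratum 2: (3400/14200)²·0.43²/564 = 1.87949e-05
  stratum 3: (5900/14200)²·1.26²/1302 = 0.000210503
  stratum 4: (1100/14200)²·1.54²/229 = 6.21462e-05
V̂(x̄_st) = 0.000367063
SE(x̄_st) = √0.000367063 = 0.0191589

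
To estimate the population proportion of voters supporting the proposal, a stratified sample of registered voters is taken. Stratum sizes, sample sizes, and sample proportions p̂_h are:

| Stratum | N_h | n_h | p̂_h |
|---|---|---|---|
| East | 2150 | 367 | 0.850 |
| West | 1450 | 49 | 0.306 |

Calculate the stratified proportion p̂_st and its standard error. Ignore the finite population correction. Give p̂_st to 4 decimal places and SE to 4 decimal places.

p̂_st ≈ 0.6309, SE ≈ 0.0290

N = 3600; stratum weights W_h = N_h/N.
p̂_st = Σ W_h p̂_h = (2150·0.850 + 1450·0.306)/3600 = 0.63089
V̂(p̂_st) = Σ W_h² p̂_h(1−p̂_h)/(n_h−1):
  stratum East: (2150/3600)²·0.850·0.150/366 = 0.000124251
  stratum West: (1450/3600)²·0.306·0.694/48 = 0.000717746
V̂(p̂_st) = 0.000841997; SE = √V̂ = 0.0290172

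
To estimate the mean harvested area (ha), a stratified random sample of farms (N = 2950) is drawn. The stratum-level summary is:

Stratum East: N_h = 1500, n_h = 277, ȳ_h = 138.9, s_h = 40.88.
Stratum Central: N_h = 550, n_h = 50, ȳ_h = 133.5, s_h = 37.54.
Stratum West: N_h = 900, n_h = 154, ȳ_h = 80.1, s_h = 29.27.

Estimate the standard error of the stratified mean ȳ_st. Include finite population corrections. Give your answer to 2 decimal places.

SE(ȳ_st) ≈ 1.61

V̂(ȳ_st) = Σ W_h² (1 − n_h/N_h) s_h²/n_h, with W_h = N_h/N and N = 2950:
  stratum East: (1500/2950)²·(1 − 277/1500)·40.88²/277 = 1.27179
  stratum Central: (550/2950)²·(1 − 50/550)·37.54²/50 = 0.89065
  stratum West: (900/2950)²·(1 − 154/900)·29.27²/154 = 0.429202
V̂(ȳ_st) = 2.59164
SE(ȳ_st) = √2.59164 = 1.60986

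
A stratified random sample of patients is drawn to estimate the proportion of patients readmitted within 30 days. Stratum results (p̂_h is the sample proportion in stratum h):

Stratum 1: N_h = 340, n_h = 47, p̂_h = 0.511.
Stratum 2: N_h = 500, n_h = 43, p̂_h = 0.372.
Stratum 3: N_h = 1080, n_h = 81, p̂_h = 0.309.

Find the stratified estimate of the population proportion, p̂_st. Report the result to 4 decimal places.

p̂_st ≈ 0.3612

N = 1920; stratum weights W_h = N_h/N.
p̂_st = Σ W_h p̂_h = (340·0.511 + 500·0.372 + 1080·0.309)/1920 = 0.36118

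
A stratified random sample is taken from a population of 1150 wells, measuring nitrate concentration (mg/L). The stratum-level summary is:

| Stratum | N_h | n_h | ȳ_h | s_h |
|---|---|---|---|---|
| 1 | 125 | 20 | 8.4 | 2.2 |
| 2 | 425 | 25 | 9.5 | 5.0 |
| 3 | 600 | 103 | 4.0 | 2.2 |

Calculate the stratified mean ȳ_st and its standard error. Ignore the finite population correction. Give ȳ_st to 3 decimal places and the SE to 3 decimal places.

ȳ_st = Σ W_h ȳ_h = (125·8.4 + 425·9.5 + 600·4.0)/1150 = 6.51087
V̂(ȳ_st) = Σ W_h² s_h²/n_h, with W_h = N_h/N and N = 1150:
  stratum 1: (125/1150)²·2.2²/20 = 0.00285917
  stratum 2: (425/1150)²·5.0²/25 = 0.136578
  stratum 3: (600/1150)²·2.2²/103 = 0.0127913
V̂(ȳ_st) = 0.152229
SE(ȳ_st) = √0.152229 = 0.390165

ȳ_st ≈ 6.511, SE ≈ 0.390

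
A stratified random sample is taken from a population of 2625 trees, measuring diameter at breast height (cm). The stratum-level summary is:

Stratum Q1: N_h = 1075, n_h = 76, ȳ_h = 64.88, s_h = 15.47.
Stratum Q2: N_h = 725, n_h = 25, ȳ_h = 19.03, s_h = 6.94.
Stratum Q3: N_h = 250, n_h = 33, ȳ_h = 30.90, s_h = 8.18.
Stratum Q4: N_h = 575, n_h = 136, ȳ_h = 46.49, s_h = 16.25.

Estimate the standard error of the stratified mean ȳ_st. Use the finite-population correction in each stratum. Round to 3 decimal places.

SE(ȳ_st) ≈ 0.848

V̂(ȳ_st) = Σ W_h² (1 − n_h/N_h) s_h²/n_h, with W_h = N_h/N and N = 2625:
  stratum Q1: (1075/2625)²·(1 − 76/1075)·15.47²/76 = 0.490775
  stratum Q2: (725/2625)²·(1 − 25/725)·6.94²/25 = 0.141891
  stratum Q3: (250/2625)²·(1 − 33/250)·8.18²/33 = 0.0159637
  stratum Q4: (575/2625)²·(1 − 136/575)·16.25²/136 = 0.0711282
V̂(ȳ_st) = 0.719758
SE(ȳ_st) = √0.719758 = 0.848386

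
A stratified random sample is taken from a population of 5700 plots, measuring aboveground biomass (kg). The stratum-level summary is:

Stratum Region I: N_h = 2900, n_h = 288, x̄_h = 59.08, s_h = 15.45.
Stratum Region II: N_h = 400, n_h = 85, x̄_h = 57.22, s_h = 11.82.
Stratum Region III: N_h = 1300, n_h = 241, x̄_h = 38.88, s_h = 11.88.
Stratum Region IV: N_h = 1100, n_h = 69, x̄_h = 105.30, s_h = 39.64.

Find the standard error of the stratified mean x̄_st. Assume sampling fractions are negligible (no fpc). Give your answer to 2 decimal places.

SE(x̄_st) ≈ 1.05

V̂(x̄_st) = Σ W_h² s_h²/n_h, with W_h = N_h/N and N = 5700:
  stratum Region I: (2900/5700)²·15.45²/288 = 0.214541
  stratum Region II: (400/5700)²·11.82²/85 = 0.00809443
  stratum Region III: (1300/5700)²·11.88²/241 = 0.0304616
  stratum Region IV: (1100/5700)²·39.64²/69 = 0.848113
V̂(x̄_st) = 1.10121
SE(x̄_st) = √1.10121 = 1.04939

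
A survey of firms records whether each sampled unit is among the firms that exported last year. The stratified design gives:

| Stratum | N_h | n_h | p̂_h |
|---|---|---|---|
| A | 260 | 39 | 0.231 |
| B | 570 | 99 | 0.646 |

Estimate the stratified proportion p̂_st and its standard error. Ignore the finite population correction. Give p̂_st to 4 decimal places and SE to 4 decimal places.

N = 830; stratum weights W_h = N_h/N.
p̂_st = Σ W_h p̂_h = (260·0.231 + 570·0.646)/830 = 0.51600
V̂(p̂_st) = Σ W_h² p̂_h(1−p̂_h)/(n_h−1):
  stratum A: (260/830)²·0.231·0.769/38 = 0.000458717
  stratum B: (570/830)²·0.646·0.354/98 = 0.00110053
V̂(p̂_st) = 0.00155925; SE = √V̂ = 0.0394874

p̂_st ≈ 0.5160, SE ≈ 0.0395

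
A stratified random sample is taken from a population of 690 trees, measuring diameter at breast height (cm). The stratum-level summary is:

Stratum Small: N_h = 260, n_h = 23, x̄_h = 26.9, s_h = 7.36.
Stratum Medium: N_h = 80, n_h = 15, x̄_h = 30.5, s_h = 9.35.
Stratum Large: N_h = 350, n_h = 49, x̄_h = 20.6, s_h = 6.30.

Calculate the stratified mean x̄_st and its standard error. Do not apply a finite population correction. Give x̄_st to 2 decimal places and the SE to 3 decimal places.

x̄_st ≈ 24.12, SE ≈ 0.788

x̄_st = Σ W_h x̄_h = (260·26.9 + 80·30.5 + 350·20.6)/690 = 24.12174
V̂(x̄_st) = Σ W_h² s_h²/n_h, with W_h = N_h/N and N = 690:
  stratum Small: (260/690)²·7.36²/23 = 0.334408
  stratum Medium: (80/690)²·9.35²/15 = 0.0783454
  stratum Large: (350/690)²·6.30²/49 = 0.208412
V̂(x̄_st) = 0.621165
SE(x̄_st) = √0.621165 = 0.78814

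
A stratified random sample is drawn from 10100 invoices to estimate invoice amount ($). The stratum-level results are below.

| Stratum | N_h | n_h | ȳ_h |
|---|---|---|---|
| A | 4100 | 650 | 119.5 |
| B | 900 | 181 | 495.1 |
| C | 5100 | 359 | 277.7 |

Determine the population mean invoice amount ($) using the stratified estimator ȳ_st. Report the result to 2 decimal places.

ȳ_st ≈ 232.85

N = Σ N_h = 10100. Stratum weights W_h = N_h/N.
ȳ_st = (4100·119.5 + 900·495.1 + 5100·277.7) / 10100 = 232.8525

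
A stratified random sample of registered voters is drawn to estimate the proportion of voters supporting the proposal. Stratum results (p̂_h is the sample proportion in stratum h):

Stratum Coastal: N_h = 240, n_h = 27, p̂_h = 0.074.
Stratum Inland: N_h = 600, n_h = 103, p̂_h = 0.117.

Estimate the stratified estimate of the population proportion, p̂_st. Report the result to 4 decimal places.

p̂_st ≈ 0.1047

N = 840; stratum weights W_h = N_h/N.
p̂_st = Σ W_h p̂_h = (240·0.074 + 600·0.117)/840 = 0.10471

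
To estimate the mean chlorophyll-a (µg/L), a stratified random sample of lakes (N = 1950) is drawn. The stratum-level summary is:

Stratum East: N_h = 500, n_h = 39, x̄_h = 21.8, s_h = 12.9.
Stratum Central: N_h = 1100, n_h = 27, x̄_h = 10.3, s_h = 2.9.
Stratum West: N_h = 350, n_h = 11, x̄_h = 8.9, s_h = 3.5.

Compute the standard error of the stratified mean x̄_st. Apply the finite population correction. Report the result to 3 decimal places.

SE(x̄_st) ≈ 0.625

V̂(x̄_st) = Σ W_h² (1 − n_h/N_h) s_h²/n_h, with W_h = N_h/N and N = 1950:
  stratum East: (500/1950)²·(1 − 39/500)·12.9²/39 = 0.258652
  stratum Central: (1100/1950)²·(1 − 27/1100)·2.9²/27 = 0.0966842
  stratum West: (350/1950)²·(1 − 11/350)·3.5²/11 = 0.034749
V̂(x̄_st) = 0.390086
SE(x̄_st) = √0.390086 = 0.624568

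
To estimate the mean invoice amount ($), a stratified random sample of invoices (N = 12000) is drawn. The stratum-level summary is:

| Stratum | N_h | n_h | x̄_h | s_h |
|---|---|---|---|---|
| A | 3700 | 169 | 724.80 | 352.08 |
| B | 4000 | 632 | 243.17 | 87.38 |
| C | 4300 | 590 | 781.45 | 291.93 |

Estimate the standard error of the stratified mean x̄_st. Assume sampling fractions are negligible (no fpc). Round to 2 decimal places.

V̂(x̄_st) = Σ W_h² s_h²/n_h, with W_h = N_h/N and N = 12000:
  stratum A: (3700/12000)²·352.08²/169 = 69.7328
  stratum B: (4000/12000)²·87.38²/632 = 1.34235
  stratum C: (4300/12000)²·291.93²/590 = 18.5473
V̂(x̄_st) = 89.6224
SE(x̄_st) = √89.6224 = 9.46691

SE(x̄_st) ≈ 9.47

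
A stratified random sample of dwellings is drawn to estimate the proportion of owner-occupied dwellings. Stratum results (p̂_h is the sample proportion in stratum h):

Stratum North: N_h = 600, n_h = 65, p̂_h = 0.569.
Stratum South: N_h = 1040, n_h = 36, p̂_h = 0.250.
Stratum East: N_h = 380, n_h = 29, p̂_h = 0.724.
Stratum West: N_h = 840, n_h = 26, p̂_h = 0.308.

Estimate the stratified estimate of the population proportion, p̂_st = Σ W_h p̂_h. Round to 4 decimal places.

p̂_st ≈ 0.3969

N = 2860; stratum weights W_h = N_h/N.
p̂_st = Σ W_h p̂_h = (600·0.569 + 1040·0.250 + 380·0.724 + 840·0.308)/2860 = 0.39694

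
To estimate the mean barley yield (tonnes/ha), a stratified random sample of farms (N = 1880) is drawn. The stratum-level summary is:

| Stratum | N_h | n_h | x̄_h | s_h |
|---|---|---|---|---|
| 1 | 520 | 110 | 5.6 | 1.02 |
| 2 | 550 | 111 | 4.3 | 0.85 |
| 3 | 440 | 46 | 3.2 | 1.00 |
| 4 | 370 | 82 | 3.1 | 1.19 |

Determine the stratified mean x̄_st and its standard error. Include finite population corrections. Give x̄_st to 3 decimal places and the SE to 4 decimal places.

x̄_st ≈ 4.166, SE ≈ 0.0510

x̄_st = Σ W_h x̄_h = (520·5.6 + 550·4.3 + 440·3.2 + 370·3.1)/1880 = 4.16596
V̂(x̄_st) = Σ W_h² (1 − n_h/N_h) s_h²/n_h, with W_h = N_h/N and N = 1880:
  stratum 1: (520/1880)²·(1 − 110/520)·1.02²/110 = 0.000570531
  stratum 2: (550/1880)²·(1 − 111/550)·0.85²/111 = 0.000444658
  stratum 3: (440/1880)²·(1 − 46/440)·1.00²/46 = 0.00106629
  stratum 4: (370/1880)²·(1 − 82/370)·1.19²/82 = 0.000520665
V̂(x̄_st) = 0.00260214
SE(x̄_st) = √0.00260214 = 0.0510112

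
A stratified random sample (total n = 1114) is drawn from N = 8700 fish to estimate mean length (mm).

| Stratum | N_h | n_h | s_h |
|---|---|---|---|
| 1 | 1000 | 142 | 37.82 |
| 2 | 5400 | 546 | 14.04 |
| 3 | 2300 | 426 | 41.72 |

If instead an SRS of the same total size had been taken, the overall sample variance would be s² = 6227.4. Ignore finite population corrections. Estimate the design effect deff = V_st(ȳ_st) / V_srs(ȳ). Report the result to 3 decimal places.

deff ≈ 0.100

V̂(ȳ_st) = Σ W_h² s_h²/n_h, with W_h = N_h/N and N = 8700:
  stratum 1: (1000/8700)²·37.82²/142 = 0.133081
  stratum 2: (5400/8700)²·14.04²/546 = 0.139088
  stratum 3: (2300/8700)²·41.72²/426 = 0.285559
V_st = 0.557729
V_srs = s²/n = 6227.4/1114 = 5.59013
deff = V_st / V_srs = 0.557729/5.59013 = 0.0998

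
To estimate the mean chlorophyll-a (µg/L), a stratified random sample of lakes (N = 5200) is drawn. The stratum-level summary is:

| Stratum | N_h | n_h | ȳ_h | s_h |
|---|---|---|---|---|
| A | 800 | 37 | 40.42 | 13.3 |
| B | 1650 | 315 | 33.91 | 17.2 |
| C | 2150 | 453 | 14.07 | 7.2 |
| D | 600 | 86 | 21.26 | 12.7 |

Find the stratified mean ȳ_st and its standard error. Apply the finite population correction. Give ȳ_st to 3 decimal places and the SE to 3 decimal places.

ȳ_st = Σ W_h ȳ_h = (800·40.42 + 1650·33.91 + 2150·14.07 + 600·21.26)/5200 = 25.24885
V̂(ȳ_st) = Σ W_h² (1 − n_h/N_h) s_h²/n_h, with W_h = N_h/N and N = 5200:
  stratum A: (800/5200)²·(1 − 37/800)·13.3²/37 = 0.107922
  stratum B: (1650/5200)²·(1 − 315/1650)·17.2²/315 = 0.0765077
  stratum C: (2150/5200)²·(1 − 453/2150)·7.2²/453 = 0.0154412
  stratum D: (600/5200)²·(1 − 86/600)·12.7²/86 = 0.0213903
V̂(ȳ_st) = 0.221261
SE(ȳ_st) = √0.221261 = 0.470384

ȳ_st ≈ 25.249, SE ≈ 0.470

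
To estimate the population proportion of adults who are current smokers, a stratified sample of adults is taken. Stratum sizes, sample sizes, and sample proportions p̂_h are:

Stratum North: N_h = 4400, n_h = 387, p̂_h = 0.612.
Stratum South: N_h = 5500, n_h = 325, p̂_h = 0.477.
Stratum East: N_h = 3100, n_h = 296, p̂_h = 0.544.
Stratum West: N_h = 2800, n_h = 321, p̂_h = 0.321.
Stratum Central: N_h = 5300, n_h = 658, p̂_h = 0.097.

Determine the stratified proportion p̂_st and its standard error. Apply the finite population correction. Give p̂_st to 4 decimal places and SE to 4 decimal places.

N = 21100; stratum weights W_h = N_h/N.
p̂_st = Σ W_h p̂_h = (4400·0.612 + 5500·0.477 + 3100·0.544 + 2800·0.321 + 5300·0.097)/21100 = 0.39884
V̂(p̂_st) = Σ W_h² (1 − n_h/N_h) p̂_h(1−p̂_h)/(n_h−1):
  stratum North: (4400/21100)²·(1 − 387/4400)·0.612·0.388/386 = 2.43979e-05
  stratum South: (5500/21100)²·(1 − 325/5500)·0.477·0.523/324 = 4.92247e-05
  stratum East: (3100/21100)²·(1 − 296/3100)·0.544·0.456/295 = 1.64179e-05
  stratum West: (2800/21100)²·(1 − 321/2800)·0.321·0.679/320 = 1.06193e-05
  stratum Central: (5300/21100)²·(1 − 658/5300)·0.097·0.903/657 = 7.36733e-06
V̂(p̂_st) = 0.000108027; SE = √V̂ = 0.0103936

p̂_st ≈ 0.3988, SE ≈ 0.0104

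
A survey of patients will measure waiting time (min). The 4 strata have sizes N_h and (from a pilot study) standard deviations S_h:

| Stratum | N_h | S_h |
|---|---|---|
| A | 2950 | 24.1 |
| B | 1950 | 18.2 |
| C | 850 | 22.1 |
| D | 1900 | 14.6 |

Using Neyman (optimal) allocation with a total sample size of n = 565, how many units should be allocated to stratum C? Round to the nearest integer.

69

Neyman allocation: n_h = n · N_h S_h / Σ N_i S_i, with n = 565.
  stratum A: N_h·S_h = 2950·24.1 = 71095.00
  stratum B: N_h·S_h = 1950·18.2 = 35490.00
  stratum C: N_h·S_h = 850·22.1 = 18785.00
  stratum D: N_h·S_h = 1900·14.6 = 27740.00
Σ N_h S_h = 153110.00
n for stratum C = 565·18785.00/153110.00 = 69.320 → 69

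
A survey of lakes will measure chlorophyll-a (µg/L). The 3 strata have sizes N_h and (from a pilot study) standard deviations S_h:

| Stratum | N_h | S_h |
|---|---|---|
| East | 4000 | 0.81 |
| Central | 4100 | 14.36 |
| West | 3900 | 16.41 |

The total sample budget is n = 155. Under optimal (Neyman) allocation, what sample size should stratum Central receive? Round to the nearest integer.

72

Neyman allocation: n_h = n · N_h S_h / Σ N_i S_i, with n = 155.
  stratum East: N_h·S_h = 4000·0.81 = 3240.00
  stratum Central: N_h·S_h = 4100·14.36 = 58876.00
  stratum West: N_h·S_h = 3900·16.41 = 63999.00
Σ N_h S_h = 126115.00
n for stratum Central = 155·58876.00/126115.00 = 72.361 → 72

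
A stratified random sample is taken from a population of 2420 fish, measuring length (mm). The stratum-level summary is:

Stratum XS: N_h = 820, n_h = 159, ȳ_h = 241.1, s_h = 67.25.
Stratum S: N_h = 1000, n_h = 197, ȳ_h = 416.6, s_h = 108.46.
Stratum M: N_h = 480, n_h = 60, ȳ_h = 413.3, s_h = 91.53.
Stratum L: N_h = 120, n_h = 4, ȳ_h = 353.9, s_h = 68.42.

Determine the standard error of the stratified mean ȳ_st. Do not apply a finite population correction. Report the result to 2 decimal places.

V̂(ȳ_st) = Σ W_h² s_h²/n_h, with W_h = N_h/N and N = 2420:
  stratum XS: (820/2420)²·67.25²/159 = 3.26576
  stratum S: (1000/2420)²·108.46²/197 = 10.1963
  stratum M: (480/2420)²·91.53²/60 = 5.49323
  stratum L: (120/2420)²·68.42²/4 = 2.87765
V̂(ȳ_st) = 21.8329
SE(ȳ_st) = √21.8329 = 4.67257

SE(ȳ_st) ≈ 4.67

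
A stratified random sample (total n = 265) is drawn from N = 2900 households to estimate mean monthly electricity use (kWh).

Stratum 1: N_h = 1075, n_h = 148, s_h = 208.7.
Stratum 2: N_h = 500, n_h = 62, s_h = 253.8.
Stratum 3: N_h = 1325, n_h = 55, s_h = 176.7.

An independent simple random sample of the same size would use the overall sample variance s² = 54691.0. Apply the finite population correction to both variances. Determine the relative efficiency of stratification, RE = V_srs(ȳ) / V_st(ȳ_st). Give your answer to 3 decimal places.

RE ≈ 1.068

V̂(ȳ_st) = Σ W_h² (1 − n_h/N_h) s_h²/n_h, with W_h = N_h/N and N = 2900:
  stratum 1: (1075/2900)²·(1 − 148/1075)·208.7²/148 = 34.8719
  stratum 2: (500/2900)²·(1 − 62/500)·253.8²/62 = 27.0545
  stratum 3: (1325/2900)²·(1 − 55/1325)·176.7²/55 = 113.588
V_st = 175.515
V_srs = (1 − 265/2900)·54691.0/265 = 187.522
Relative efficiency = V_srs / V_st = 187.522/175.515 = 1.0684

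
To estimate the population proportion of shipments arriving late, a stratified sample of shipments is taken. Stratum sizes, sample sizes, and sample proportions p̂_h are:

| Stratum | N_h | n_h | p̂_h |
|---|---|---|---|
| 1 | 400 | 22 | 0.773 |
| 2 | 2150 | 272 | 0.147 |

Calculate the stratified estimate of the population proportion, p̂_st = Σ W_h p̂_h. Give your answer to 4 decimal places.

p̂_st ≈ 0.2452

N = 2550; stratum weights W_h = N_h/N.
p̂_st = Σ W_h p̂_h = (400·0.773 + 2150·0.147)/2550 = 0.24520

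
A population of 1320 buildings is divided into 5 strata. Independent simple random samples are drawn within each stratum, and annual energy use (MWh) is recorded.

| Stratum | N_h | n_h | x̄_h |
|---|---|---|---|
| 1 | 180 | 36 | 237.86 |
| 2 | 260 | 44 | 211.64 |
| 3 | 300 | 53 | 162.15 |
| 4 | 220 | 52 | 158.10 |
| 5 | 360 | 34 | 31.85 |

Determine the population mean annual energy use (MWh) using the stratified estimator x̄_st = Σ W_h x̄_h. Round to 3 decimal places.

N = Σ N_h = 1320. Stratum weights W_h = N_h/N.
x̄_st = (180·237.86 + 260·211.64 + 300·162.15 + 220·158.10 + 360·31.85) / 1320 = 146.01076

x̄_st ≈ 146.011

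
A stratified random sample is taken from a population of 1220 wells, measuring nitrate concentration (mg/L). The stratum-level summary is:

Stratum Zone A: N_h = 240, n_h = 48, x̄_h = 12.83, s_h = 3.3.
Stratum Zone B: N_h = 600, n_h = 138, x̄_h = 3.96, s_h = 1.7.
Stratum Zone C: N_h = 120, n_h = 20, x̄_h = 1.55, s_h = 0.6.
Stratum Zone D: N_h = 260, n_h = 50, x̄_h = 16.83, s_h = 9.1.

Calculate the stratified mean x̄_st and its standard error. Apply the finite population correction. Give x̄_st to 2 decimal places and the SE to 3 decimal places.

x̄_st = Σ W_h x̄_h = (240·12.83 + 600·3.96 + 120·1.55 + 260·16.83)/1220 = 8.21066
V̂(x̄_st) = Σ W_h² (1 − n_h/N_h) s_h²/n_h, with W_h = N_h/N and N = 1220:
  stratum Zone A: (240/1220)²·(1 − 48/240)·3.3²/48 = 0.00702392
  stratum Zone B: (600/1220)²·(1 − 138/600)·1.7²/138 = 0.00390025
  stratum Zone C: (120/1220)²·(1 − 20/120)·0.6²/20 = 0.000145122
  stratum Zone D: (260/1220)²·(1 − 50/260)·9.1²/50 = 0.0607555
V̂(x̄_st) = 0.0718248
SE(x̄_st) = √0.0718248 = 0.268002

x̄_st ≈ 8.21, SE ≈ 0.268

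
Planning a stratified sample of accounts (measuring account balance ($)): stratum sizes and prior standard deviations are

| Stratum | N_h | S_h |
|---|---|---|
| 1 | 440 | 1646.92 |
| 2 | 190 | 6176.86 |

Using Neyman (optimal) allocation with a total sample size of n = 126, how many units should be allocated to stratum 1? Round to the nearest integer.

48

Neyman allocation: n_h = n · N_h S_h / Σ N_i S_i, with n = 126.
  stratum 1: N_h·S_h = 440·1646.92 = 724644.80
  stratum 2: N_h·S_h = 190·6176.86 = 1173603.40
Σ N_h S_h = 1898248.20
n for stratum 1 = 126·724644.80/1898248.20 = 48.100 → 48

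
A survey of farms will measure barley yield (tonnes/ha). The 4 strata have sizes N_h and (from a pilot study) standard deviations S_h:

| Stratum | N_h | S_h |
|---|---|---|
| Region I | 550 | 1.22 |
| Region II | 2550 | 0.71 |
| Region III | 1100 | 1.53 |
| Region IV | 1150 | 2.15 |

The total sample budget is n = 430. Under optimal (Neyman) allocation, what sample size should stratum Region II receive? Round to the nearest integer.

Neyman allocation: n_h = n · N_h S_h / Σ N_i S_i, with n = 430.
  stratum Region I: N_h·S_h = 550·1.22 = 671.00
  stratum Region II: N_h·S_h = 2550·0.71 = 1810.50
  stratum Region III: N_h·S_h = 1100·1.53 = 1683.00
  stratum Region IV: N_h·S_h = 1150·2.15 = 2472.50
Σ N_h S_h = 6637.00
n for stratum Region II = 430·1810.50/6637.00 = 117.299 → 117

117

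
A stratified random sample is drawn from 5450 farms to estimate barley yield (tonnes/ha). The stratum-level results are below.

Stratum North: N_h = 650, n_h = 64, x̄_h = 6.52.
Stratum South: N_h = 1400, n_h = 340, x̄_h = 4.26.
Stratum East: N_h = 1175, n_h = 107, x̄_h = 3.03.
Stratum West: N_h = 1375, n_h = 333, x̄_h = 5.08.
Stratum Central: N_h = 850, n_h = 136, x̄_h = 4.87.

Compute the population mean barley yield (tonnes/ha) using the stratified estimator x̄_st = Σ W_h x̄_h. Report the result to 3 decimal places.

N = Σ N_h = 5450. Stratum weights W_h = N_h/N.
x̄_st = (650·6.52 + 1400·4.26 + 1175·3.03 + 1375·5.08 + 850·4.87) / 5450 = 4.56638

x̄_st ≈ 4.566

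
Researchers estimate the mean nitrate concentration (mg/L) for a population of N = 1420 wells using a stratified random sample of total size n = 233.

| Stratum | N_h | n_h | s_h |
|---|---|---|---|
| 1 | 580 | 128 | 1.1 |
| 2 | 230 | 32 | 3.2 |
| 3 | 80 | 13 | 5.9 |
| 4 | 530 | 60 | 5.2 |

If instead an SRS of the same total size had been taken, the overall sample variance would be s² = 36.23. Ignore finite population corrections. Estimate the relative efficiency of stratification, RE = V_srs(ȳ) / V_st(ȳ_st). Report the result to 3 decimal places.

V̂(ȳ_st) = Σ W_h² s_h²/n_h, with W_h = N_h/N and N = 1420:
  stratum 1: (580/1420)²·1.1²/128 = 0.00157708
  stratum 2: (230/1420)²·3.2²/32 = 0.00839516
  stratum 3: (80/1420)²·5.9²/13 = 0.00849892
  stratum 4: (530/1420)²·5.2²/60 = 0.0627813
V_st = 0.0812525
V_srs = s²/n = 36.23/233 = 0.155494
Relative efficiency = V_srs / V_st = 0.155494/0.0812525 = 1.9137

RE ≈ 1.914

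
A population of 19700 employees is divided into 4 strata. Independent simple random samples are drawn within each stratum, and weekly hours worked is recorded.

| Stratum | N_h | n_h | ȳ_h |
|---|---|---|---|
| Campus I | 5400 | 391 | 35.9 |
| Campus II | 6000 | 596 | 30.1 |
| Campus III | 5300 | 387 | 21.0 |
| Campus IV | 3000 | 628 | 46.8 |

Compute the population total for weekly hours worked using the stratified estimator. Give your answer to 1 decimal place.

τ̂_st ≈ 626160.0

τ̂_st = Σ N_h ȳ_h = 5400·35.9 + 6000·30.1 + 5300·21.0 + 3000·46.8 = 626160.0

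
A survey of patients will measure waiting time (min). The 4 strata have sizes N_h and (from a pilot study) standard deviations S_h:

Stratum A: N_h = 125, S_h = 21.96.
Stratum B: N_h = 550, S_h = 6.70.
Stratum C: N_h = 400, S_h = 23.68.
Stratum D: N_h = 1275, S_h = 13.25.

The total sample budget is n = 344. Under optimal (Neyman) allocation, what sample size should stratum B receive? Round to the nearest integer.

39

Neyman allocation: n_h = n · N_h S_h / Σ N_i S_i, with n = 344.
  stratum A: N_h·S_h = 125·21.96 = 2745.00
  stratum B: N_h·S_h = 550·6.70 = 3685.00
  stratum C: N_h·S_h = 400·23.68 = 9472.00
  stratum D: N_h·S_h = 1275·13.25 = 16893.75
Σ N_h S_h = 32795.75
n for stratum B = 344·3685.00/32795.75 = 38.653 → 39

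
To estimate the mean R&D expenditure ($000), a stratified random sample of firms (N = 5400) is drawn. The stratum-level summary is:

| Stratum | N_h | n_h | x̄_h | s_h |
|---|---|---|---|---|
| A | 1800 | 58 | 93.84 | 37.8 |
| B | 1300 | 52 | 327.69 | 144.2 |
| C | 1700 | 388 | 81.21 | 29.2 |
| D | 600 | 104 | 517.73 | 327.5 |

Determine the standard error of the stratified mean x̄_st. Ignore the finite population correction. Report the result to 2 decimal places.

V̂(x̄_st) = Σ W_h² s_h²/n_h, with W_h = N_h/N and N = 5400:
  stratum A: (1800/5400)²·37.8²/58 = 2.73724
  stratum B: (1300/5400)²·144.2²/52 = 23.1754
  stratum C: (1700/5400)²·29.2²/388 = 0.217793
  stratum D: (600/5400)²·327.5²/104 = 12.7322
V̂(x̄_st) = 38.8626
SE(x̄_st) = √38.8626 = 6.23399

SE(x̄_st) ≈ 6.23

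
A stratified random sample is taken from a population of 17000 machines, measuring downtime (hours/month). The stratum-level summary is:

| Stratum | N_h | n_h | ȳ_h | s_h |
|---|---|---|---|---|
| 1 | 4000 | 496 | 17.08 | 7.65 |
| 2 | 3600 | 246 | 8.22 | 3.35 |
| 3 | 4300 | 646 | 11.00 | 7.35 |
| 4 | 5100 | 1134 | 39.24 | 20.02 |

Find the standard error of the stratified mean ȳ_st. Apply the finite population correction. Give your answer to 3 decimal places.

SE(ȳ_st) ≈ 0.192

V̂(ȳ_st) = Σ W_h² (1 − n_h/N_h) s_h²/n_h, with W_h = N_h/N and N = 17000:
  stratum 1: (4000/17000)²·(1 − 496/4000)·7.65²/496 = 0.00572226
  stratum 2: (3600/17000)²·(1 − 246/3600)·3.35²/246 = 0.001906
  stratum 3: (4300/17000)²·(1 − 646/4300)·7.35²/646 = 0.00454654
  stratum 4: (5100/17000)²·(1 − 1134/5100)·20.02²/1134 = 0.0247366
V̂(ȳ_st) = 0.0369114
SE(ȳ_st) = √0.0369114 = 0.192123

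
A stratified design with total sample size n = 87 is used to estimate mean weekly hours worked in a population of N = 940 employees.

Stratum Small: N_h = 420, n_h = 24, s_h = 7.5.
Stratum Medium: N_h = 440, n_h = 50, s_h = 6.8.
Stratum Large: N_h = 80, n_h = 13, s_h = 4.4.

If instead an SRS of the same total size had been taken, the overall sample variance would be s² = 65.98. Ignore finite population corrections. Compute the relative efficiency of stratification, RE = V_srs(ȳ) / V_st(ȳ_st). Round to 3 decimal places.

V̂(ȳ_st) = Σ W_h² s_h²/n_h, with W_h = N_h/N and N = 940:
  stratum Small: (420/940)²·7.5²/24 = 0.467901
  stratum Medium: (440/940)²·6.8²/50 = 0.202627
  stratum Large: (80/940)²·4.4²/13 = 0.0107866
V_st = 0.681315
V_srs = s²/n = 65.98/87 = 0.758391
Relative efficiency = V_srs / V_st = 0.758391/0.681315 = 1.1131

RE ≈ 1.113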